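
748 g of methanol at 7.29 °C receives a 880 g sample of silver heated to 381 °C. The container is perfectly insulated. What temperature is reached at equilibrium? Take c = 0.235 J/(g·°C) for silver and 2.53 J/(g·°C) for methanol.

T_f ≈ 44.1 °C

Let T be the final temperature. ΣQ_i = 0:
880·0.235·(T − 381) + 748·2.53·(T − 7.29) = 0
206.8(T − 381) + 1892.4(T − 7.29) = 0
2099.2 T = 92587
T = 92587 / 2099.2 = 44.1 °C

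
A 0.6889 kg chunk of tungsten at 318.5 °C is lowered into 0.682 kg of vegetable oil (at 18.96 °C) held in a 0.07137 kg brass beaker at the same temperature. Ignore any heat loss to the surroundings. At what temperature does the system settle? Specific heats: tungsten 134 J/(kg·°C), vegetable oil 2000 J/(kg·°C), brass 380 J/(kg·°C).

T_f ≈ 37.6 °C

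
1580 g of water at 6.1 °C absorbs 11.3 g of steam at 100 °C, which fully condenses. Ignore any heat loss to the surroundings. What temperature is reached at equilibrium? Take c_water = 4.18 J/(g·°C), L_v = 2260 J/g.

T_f ≈ 10.6 °C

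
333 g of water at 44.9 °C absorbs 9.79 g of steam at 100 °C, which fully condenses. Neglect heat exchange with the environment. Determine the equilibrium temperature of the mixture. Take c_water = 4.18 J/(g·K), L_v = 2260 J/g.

T_f ≈ 61.9 °C

Let T be the final temperature. ΣQ_i = 0:
steam→water at 100 °C releases m L_v = 9.79·2260 = 22125; condensate cools 100→T: 9.79·4.18·(T − 100) = 40.92(T − 100); water warms: 333·4.18·(T − 44.9) = 1391.9(T − 44.9)
1432.9 T = 22125 + 4092.2 + 62498 = 88716
T ≈ 61.92 °C (< 100 °C, so full condensation is consistent).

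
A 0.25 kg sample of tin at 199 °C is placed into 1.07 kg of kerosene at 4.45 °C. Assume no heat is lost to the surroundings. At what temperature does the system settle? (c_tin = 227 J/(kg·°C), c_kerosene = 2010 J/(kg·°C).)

With ΣQ=0 the equilibrium temperature is the m·c-weighted mean:
T_f = (56.75×199 + 2150.7×4.45) / (56.75 + 2150.7)
    = 20864 / 2207.5 ≈ 9.45 °C

T_f ≈ 9.5 °C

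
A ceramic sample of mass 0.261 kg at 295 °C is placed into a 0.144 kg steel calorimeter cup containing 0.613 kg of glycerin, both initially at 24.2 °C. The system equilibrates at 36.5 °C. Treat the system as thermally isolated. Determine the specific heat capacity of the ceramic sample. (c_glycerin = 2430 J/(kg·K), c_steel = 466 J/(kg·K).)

Net heat exchanged in the isolated system is zero:
0.261·c·(36.5 − 295) + 0.613·2430·(36.5 − 24.2) + 0.144·466·(36.5 − 24.2) = 0
-67.47 c = -19147
c = -19147/-67.47 ≈ 283.8 J/(kg·K)

c ≈ 284 J/(kg·K)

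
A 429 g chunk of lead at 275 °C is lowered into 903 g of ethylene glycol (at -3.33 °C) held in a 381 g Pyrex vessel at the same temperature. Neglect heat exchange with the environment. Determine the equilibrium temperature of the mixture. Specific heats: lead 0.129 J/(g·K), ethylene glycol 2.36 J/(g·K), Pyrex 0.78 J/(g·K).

T_f ≈ 2.9 °C

Net heat exchanged in the isolated system is zero:
429·0.129·(T − 275) + 903·2.36·(T − (-3.33)) + 381·0.78·(T − (-3.33)) = 0
2483.6 T = 7132.7
T = 7132.7/2483.6 ≈ 2.87 °C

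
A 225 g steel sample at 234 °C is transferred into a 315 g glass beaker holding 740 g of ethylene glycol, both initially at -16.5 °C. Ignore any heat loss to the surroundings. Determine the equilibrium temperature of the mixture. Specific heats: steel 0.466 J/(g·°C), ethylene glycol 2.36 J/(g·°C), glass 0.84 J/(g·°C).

T_f ≈ -4.1 °C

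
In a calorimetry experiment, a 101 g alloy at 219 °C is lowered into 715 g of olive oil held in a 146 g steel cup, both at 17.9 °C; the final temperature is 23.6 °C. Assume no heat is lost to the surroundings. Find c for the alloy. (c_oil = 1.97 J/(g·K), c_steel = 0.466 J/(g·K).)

c ≈ 0.426 J/(g·K)

Let T be the final temperature. ΣQ_i = 0:
101·c·(23.6 − 219) + 715·1.97·(23.6 − 17.9) + 146·0.466·(23.6 − 17.9) = 0
-19735 c = -8416.5
c = -8416.5/-19735 ≈ 0.4265 J/(g·K)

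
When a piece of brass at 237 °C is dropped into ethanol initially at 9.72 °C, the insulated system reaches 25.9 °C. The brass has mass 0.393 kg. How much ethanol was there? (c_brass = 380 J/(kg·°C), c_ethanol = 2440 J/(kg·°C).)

Let T be the final temperature. ΣQ_i = 0:
0.393·380·(25.9 − 237) + m·2440·(25.9 − 9.72) = 0
39479 m = 31526
m = 31526/39479 ≈ 0.7985 kg

m ≈ 0.799 kg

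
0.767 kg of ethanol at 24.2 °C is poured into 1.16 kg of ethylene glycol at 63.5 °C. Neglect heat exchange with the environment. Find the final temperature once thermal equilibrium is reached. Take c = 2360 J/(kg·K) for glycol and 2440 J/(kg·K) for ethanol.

T_f ≈ 47.5 °C

Set heat shed by the hot body equal to heat absorbed by the cold body:
1.16×2360×(63.5 − T) = 0.767×2440×(T − 24.2)
2737.6(63.5 − T) = 1871.5(T − 24.2)
4609.1 T = 219127  ⇒  T ≈ 47.54 °C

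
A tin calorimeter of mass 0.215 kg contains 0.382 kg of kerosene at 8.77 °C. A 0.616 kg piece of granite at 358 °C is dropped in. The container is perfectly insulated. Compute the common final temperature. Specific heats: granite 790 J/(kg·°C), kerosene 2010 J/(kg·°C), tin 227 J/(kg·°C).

T_f ≈ 139.2 °C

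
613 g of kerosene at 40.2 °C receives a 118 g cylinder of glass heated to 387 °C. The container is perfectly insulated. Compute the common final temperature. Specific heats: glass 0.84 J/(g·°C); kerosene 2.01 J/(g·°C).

T_f ≈ 66.0 °C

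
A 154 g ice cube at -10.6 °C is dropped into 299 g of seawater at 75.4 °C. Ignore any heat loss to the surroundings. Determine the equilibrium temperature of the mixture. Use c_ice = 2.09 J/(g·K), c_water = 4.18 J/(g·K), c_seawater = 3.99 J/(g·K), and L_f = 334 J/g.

T_f ≈ 19.1 °C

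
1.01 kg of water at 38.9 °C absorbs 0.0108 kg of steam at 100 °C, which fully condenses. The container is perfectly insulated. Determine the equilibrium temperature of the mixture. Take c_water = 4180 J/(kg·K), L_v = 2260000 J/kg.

T_f ≈ 45.3 °C

Conservation of energy gives ΣQ = 0:
condense steam: −0.0108×2260000 = −24408
  condensate cools 100→T: 0.0108×4180×(T − 100) = 45.14(T − 100)
  water warms: 1.01×4180×(T − 38.9) = 4221.8(T − 38.9)
4266.9 T = 24408 + 4514.4 + 164228 = 193150
T ≈ 45.27 °C — below 100 °C, confirming all the steam condensed.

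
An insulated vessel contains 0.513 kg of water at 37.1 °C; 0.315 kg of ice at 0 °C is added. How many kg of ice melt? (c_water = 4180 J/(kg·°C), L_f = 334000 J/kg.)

Heat available from the water dropping to 0 °C: 0.513·4180·37.1 = 79555 J.
Melting all 0.315 kg of ice would need 0.315·334000 = 105210 J.
That's not enough to melt it all — equilibrium is at 0 °C with ice remaining.
m_melt = 79555 / L_f = 0.2382 kg.

m_melted ≈ 0.238 kg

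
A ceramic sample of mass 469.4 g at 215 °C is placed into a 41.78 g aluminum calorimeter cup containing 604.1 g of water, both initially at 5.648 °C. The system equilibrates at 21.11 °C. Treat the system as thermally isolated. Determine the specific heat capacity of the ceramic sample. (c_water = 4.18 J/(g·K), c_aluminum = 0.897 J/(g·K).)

c ≈ 0.435 J/(g·K)

Setting the total heat transfer to zero:
469.4×c×(21.11 − 215) + 604.1×4.18×(21.11 − 5.648) + 41.78×0.897×(21.11 − 5.648) = 0
-91012 c = -39623
c = -39623/-91012 ≈ 0.4354 J/(g·K)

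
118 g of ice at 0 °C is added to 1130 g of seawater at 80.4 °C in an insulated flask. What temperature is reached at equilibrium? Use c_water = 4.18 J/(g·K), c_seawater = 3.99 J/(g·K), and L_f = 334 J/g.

Energy conservation, ΣQ = 0:
melt ice: 118·334 = 39412; warm the meltwater: 493.24 T; seawater cools: 1130·3.99·(T − 80.4) = 4508.7(T − 80.4)
5001.9 T = 362499 − 39412 = 323087
T ≈ 64.59 °C (positive, so assuming full melt was valid).

T_f ≈ 64.6 °C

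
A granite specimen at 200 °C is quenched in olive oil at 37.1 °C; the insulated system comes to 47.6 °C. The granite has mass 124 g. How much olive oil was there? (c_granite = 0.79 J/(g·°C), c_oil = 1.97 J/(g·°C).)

m ≈ 722 g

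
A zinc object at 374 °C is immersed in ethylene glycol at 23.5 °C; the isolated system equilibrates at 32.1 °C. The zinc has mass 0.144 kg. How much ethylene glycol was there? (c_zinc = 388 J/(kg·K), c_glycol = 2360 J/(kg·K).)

|Q_zinc| = |Q_glycol|:
0.144×388×(374 − 32.1) = m×2360×(32.1 − 23.5)
20296 m = 19103  ⇒  m ≈ 0.9412 kg

m ≈ 0.941 kg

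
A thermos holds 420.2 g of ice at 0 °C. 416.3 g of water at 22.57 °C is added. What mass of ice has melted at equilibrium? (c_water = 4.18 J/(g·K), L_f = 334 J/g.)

Cooling the water to 0 °C releases 416.3·4.18·22.57 = 39275 J.
Fully melting the ice requires m_ice L_f = 420.2·334 = 140347 J.
That's not enough to melt it all — equilibrium is at 0 °C with ice remaining.
m_melt = 39275 / L_f = 117.6 g.

m_melted ≈ 118 g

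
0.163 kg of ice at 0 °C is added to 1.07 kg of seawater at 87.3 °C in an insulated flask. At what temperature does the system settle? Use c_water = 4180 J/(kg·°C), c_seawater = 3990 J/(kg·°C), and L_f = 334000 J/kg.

Energy balance with sensible and latent terms:
latent heat to melt: 0.163·334000 = 54442; warm the meltwater: 681.34 T; seawater: 4269.3(T − 87.3)
4950.6 T = 372710 − 54442 = 318268
T ≈ 64.29 °C. Since T > 0 °C, the all-ice-melts assumption holds.

T_f ≈ 64.3 °C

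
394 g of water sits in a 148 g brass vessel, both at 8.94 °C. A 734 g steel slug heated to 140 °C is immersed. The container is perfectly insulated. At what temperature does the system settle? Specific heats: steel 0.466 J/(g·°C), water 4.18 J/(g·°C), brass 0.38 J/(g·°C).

T_f ≈ 30.9 °C

T_f = Σ m_i c_i T_i / Σ m_i c_i:
T_f = (342.04×140 + 1646.9×8.94 + 56.24×8.94) / (342.04 + 1646.9 + 56.24)
    = 63112 / 2045.2 ≈ 30.86 °C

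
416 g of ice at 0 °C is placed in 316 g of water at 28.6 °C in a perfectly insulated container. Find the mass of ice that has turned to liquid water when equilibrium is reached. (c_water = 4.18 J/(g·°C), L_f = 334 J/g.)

m_melted ≈ 113 g

Heat available from the water dropping to 0 °C: 316·4.18·28.6 = 37777 J.
Fully melting the ice requires m_ice L_f = 416·334 = 138944 J.
That's not enough to melt it all — equilibrium is at 0 °C with ice remaining.
m_melt = 37777 / L_f = 113.1 g.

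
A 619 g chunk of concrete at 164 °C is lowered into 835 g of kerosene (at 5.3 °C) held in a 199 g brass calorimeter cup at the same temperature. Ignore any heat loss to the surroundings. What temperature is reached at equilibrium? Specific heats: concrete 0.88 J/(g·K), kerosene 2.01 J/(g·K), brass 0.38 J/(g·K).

T_f ≈ 42.9 °C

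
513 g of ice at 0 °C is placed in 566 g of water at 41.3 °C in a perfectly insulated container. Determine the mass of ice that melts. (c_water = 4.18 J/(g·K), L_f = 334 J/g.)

Water can give up m c ΔT = 566×4.18×41.3 = 97711 J before reaching 0 °C.
Melting all 513 g of ice would need 513×334 = 171342 J.
97711 J < 171342 J, so only part of the ice melts and the system sits at 0 °C.
Mass melted = 97711/334 ≈ 292.5 g.

m_melted ≈ 293 g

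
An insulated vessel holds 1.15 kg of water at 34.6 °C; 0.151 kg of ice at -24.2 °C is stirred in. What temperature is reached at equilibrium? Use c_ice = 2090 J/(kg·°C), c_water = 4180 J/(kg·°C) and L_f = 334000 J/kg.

T_f ≈ 19.9 °C

Setting the total heat transfer to zero:
warm ice to 0 °C: 0.151·2090·(0 − (-24.2)) = 7637.3
  latent heat to melt: 0.151·334000 = 50434
  warm the meltwater: 631.18 T
  water: 4807(T − 34.6)
5438.2 T = 166322 − 58071 = 108251
T ≈ 19.91 °C — above 0 °C, consistent with complete melting.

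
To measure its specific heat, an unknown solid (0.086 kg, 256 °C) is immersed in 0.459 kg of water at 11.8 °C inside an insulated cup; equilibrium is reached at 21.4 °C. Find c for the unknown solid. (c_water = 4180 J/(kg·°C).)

c ≈ 913 J/(kg·°C)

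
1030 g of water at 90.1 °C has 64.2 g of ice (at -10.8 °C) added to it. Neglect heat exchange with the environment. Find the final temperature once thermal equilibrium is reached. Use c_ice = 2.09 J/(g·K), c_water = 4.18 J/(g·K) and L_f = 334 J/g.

Taking heat into each body as positive, Σ m c ΔT = 0:
ice -10.8→0 °C: 64.2·2.09·10.8 = 1449.1
  latent heat to melt: 64.2·334 = 21443
  meltwater 0→T: 64.2·4.18·T = 268.36 T
  water cools: 1030·4.18·(T − 90.1) = 4305.4(T − 90.1)
4573.8 T = 387917 − 22892 = 365025
T ≈ 79.81 °C. Since T > 0 °C, the all-ice-melts assumption holds.

T_f ≈ 79.8 °C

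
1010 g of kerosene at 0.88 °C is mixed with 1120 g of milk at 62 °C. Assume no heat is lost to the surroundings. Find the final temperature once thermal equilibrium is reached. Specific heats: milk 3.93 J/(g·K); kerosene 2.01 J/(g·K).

T_f ≈ 42.7 °C

Taking heat into each body as positive, Σ m c ΔT = 0:
1120×3.93×(T − 62) + 1010×2.01×(T − 0.88) = 0
(4401.6 + 2030.1) T = 4401.6×62 + 2030.1×0.88
T = 274686/6431.7 ≈ 42.71 °C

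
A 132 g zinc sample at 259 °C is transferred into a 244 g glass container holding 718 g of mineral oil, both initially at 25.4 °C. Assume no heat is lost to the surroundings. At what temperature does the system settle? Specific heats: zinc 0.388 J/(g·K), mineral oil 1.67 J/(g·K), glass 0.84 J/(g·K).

T_f ≈ 33.6 °C

Taking heat into each body as positive, Σ m c ΔT = 0:
132·0.388·(T − 259) + 718·1.67·(T − 25.4) + 244·0.84·(T − 25.4) = 0
1455.2 T = 48927
T ≈ 33.62 °C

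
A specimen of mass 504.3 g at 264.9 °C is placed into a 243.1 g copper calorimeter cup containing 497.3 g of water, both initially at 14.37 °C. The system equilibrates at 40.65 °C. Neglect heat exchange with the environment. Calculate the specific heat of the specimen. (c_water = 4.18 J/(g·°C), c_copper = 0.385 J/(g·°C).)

Let T be the final temperature. ΣQ_i = 0:
504.3×c×(40.65 − 264.9) + 497.3×4.18×(40.65 − 14.37) + 243.1×0.385×(40.65 − 14.37) = 0
-113089 c = -57088
c = -57088/-113089 ≈ 0.5048 J/(g·°C)

c ≈ 0.505 J/(g·°C)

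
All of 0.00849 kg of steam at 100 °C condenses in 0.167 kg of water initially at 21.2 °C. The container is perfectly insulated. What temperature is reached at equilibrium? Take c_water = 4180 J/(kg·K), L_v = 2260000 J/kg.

T_f ≈ 51.2 °C

Energy balance with sensible and latent terms:
condense steam: −0.00849×2260000 = −19187; condensed water 100 °C→T: 35.49(T − 100); water warms: 0.167×4180×(T − 21.2) = 698.06(T − 21.2)
733.55 T = 19187 + 3548.8 + 14799 = 37535
T ≈ 51.17 °C — below 100 °C, confirming all the steam condensed.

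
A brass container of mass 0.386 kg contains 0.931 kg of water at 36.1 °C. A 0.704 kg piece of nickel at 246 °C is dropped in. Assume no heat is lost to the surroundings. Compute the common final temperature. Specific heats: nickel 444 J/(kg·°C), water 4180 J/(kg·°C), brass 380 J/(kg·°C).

T_f ≈ 51.2 °C

T_f = Σ m_i c_i T_i / Σ m_i c_i:
T_f = (312.58·246 + 3891.6·36.1 + 146.68·36.1) / (312.58 + 3891.6 + 146.68)
    = 222675 / 4350.8 ≈ 51.18 °C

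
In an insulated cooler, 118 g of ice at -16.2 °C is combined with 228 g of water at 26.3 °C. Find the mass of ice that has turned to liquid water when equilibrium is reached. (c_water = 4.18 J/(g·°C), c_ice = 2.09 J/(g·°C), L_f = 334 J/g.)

Water can give up m c ΔT = 228×4.18×26.3 = 25065 J before reaching 0 °C.
Of that, 118×2.09×16.2 = 3995.2 J goes to bring the ice to 0 °C, leaving 21070 J.
To melt every bit of ice: 118×334 = 39412 J.
21070 J < 39412 J, so only part of the ice melts and the system sits at 0 °C.
m_melted×334 = 21070  ⇒  m_melted ≈ 63.08 g.

m_melted ≈ 63.1 g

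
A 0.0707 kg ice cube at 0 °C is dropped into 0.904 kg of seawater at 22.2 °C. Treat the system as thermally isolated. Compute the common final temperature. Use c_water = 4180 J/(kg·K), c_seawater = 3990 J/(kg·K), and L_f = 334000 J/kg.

T_f ≈ 14.5 °C

Heat gained plus heat lost sum to zero:
fusion: m_ice L_f = 0.0707×334000 = 23614
  warm the meltwater: 295.53 T
  seawater: 3607(T − 22.2)
3902.5 T = 80075 − 23614 = 56461
T ≈ 14.47 °C (positive, so assuming full melt was valid).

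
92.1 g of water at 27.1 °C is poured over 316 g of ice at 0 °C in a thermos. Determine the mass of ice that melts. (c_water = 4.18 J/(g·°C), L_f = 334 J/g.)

m_melted ≈ 31.2 g

Cooling the water to 0 °C releases 92.1·4.18·27.1 = 10433 J.
To melt every bit of ice: 316·334 = 105544 J.
That's not enough to melt it all — equilibrium is at 0 °C with ice remaining.
m_melted·334 = 10433  ⇒  m_melted ≈ 31.24 g.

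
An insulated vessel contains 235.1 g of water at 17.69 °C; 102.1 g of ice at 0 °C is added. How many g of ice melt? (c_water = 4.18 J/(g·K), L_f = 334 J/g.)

m_melted ≈ 52 g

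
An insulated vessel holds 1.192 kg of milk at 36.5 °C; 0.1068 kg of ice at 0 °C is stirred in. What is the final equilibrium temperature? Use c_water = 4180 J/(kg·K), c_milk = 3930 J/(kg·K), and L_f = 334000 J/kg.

T_f ≈ 26.4 °C

Conservation of energy gives ΣQ = 0:
melt ice: 0.1068×334000 = 35671; warm the meltwater: 446.42 T; milk cools: 1.192×3930×(T − 36.5) = 4684.6(T − 36.5)
5131 T = 170986 − 35671 = 135315
T ≈ 26.37 °C. Since T > 0 °C, the all-ice-melts assumption holds.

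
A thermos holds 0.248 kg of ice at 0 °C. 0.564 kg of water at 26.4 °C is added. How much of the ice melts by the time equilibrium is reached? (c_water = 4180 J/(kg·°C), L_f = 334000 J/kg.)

m_melted ≈ 0.186 kg

Heat available from the water dropping to 0 °C: 0.564·4180·26.4 = 62239 J.
To melt every bit of ice: 0.248·334000 = 82832 J.
62239 J < 82832 J, so only part of the ice melts and the system sits at 0 °C.
m_melted·334000 = 62239  ⇒  m_melted ≈ 0.1863 kg.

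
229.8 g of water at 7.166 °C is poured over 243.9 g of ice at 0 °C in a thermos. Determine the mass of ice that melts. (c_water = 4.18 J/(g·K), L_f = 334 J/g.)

Heat available from the water dropping to 0 °C: 229.8·4.18·7.166 = 6883.4 J.
Fully melting the ice requires m_ice L_f = 243.9·334 = 81463 J.
That's not enough to melt it all — equilibrium is at 0 °C with ice remaining.
m_melted·334 = 6883.4  ⇒  m_melted ≈ 20.61 g.

m_melted ≈ 20.6 g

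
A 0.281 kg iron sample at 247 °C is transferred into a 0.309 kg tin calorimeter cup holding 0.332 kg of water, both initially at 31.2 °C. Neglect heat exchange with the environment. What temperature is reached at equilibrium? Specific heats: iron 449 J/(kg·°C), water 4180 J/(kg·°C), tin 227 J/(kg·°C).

T_f is the heat-capacity-weighted average of the initial temperatures:
T_f = (126.17·247 + 1387.8·31.2 + 70.14·31.2) / (126.17 + 1387.8 + 70.14)
    = 76650 / 1584.1 ≈ 48.39 °C

T_f ≈ 48.4 °C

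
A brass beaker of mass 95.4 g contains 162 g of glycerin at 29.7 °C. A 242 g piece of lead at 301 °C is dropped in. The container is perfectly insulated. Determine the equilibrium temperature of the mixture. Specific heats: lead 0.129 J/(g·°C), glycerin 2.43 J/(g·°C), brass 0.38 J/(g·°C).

Taking heat into each body as positive, Σ m c ΔT = 0:
242*0.129*(T − 301) + 162*2.43*(T − 29.7) + 95.4*0.38*(T − 29.7) = 0
31.22(T − 301) + 393.66(T − 29.7) + 36.25(T − 29.7) = 0
461.13 T = 22165
T = 22165 / 461.13 = 48.1 °C

T_f ≈ 48.1 °C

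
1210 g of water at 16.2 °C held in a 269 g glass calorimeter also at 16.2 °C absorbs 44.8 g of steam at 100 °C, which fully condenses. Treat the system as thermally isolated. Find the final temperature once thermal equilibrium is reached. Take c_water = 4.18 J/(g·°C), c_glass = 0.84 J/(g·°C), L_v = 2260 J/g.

T_f ≈ 37.6 °C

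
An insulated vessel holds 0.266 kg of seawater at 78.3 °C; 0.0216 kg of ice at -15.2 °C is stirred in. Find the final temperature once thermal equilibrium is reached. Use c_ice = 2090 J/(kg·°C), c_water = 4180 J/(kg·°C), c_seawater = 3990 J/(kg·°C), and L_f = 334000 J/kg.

T_f ≈ 65.3 °C

Conservation of energy gives ΣQ = 0:
ice -15.2→0 °C: 0.0216×2090×15.2 = 686.19; melt ice: 0.0216×334000 = 7214.4; meltwater 0→T: 0.0216×4180×T = 90.29 T; seawater: 1061.3(T − 78.3)
1151.6 T = 83103 − 7900.6 = 75202
T ≈ 65.30 °C — above 0 °C, consistent with complete melting.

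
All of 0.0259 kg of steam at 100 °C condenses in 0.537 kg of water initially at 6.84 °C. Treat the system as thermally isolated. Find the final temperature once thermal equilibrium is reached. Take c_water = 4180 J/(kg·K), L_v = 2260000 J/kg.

Heat gained plus heat lost sum to zero:
steam→water at 100 °C releases m L_v = 0.0259·2260000 = 58534
  condensed water 100 °C→T: 108.26(T − 100)
  original water: 2244.7(T − 6.84)
2352.9 T = 58534 + 10826 + 15353 = 84714
T ≈ 36.00 °C — below 100 °C, confirming all the steam condensed.

T_f ≈ 36.0 °C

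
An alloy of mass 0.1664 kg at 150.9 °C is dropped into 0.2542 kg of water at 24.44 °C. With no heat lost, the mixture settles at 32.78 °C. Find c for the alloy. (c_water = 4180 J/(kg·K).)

Heat lost by the alloy = heat gained by the water:
0.1664·c·(150.9 − 32.78) = 0.2542·4180·(32.78 − 24.44)
19.66 c = 8861.7  ⇒  c ≈ 450.9 J/(kg·K)

c ≈ 451 J/(kg·K)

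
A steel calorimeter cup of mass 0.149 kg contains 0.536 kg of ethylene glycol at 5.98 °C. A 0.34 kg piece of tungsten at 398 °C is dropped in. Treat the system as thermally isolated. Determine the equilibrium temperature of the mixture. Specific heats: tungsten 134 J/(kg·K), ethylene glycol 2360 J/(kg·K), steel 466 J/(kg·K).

T_f ≈ 18.9 °C

Taking heat into each body as positive, Σ m c ΔT = 0:
0.34*134*(T − 398) + 0.536*2360*(T − 5.98) + 0.149*466*(T − 5.98) = 0
45.56(T − 398) + 1265(T − 5.98) + 69.43(T − 5.98) = 0
1380 T = 26113
T = 26113 / 1380 = 18.9 °C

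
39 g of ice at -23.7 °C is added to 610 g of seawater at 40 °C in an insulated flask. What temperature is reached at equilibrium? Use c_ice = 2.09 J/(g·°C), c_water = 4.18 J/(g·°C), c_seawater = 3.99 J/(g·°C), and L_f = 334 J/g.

T_f ≈ 31.7 °C

Energy conservation, ΣQ = 0:
warm ice to 0 °C: 39×2.09×(0 − (-23.7)) = 1931.8
  melt ice: 39×334 = 13026
  warm the meltwater: 163.02 T
  seawater cools: 610×3.99×(T − 40) = 2433.9(T − 40)
2596.9 T = 97356 − 14958 = 82398
T ≈ 31.73 °C (positive, so assuming full melt was valid).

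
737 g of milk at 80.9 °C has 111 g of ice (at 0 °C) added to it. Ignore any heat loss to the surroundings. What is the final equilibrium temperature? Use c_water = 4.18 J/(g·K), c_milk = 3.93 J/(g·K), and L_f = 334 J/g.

Taking heat into each body as positive, Σ m c ΔT = 0:
melt ice: 111·334 = 37074; meltwater 0→T: 111·4.18·T = 463.98 T; milk cools: 737·3.93·(T − 80.9) = 2896.4(T − 80.9)
3360.4 T = 234320 − 37074 = 197246
T ≈ 58.70 °C. Since T > 0 °C, the all-ice-melts assumption holds.

T_f ≈ 58.7 °C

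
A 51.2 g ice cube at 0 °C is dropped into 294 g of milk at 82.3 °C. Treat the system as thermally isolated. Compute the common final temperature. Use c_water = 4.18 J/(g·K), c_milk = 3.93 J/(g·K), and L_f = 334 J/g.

Energy balance with sensible and latent terms:
latent heat to melt: 51.2·334 = 17101
  meltwater 0→T: 51.2·4.18·T = 214.02 T
  milk cools: 294·3.93·(T − 82.3) = 1155.4(T − 82.3)
1369.4 T = 95091 − 17101 = 77990
T ≈ 56.95 °C. Since T > 0 °C, the all-ice-melts assumption holds.

T_f ≈ 57.0 °C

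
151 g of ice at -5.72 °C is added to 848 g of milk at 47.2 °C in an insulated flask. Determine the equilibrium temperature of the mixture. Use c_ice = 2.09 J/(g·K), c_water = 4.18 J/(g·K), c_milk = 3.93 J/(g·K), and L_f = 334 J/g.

T_f ≈ 26.5 °C

Taking heat into each body as positive, Σ m c ΔT = 0:
warm ice to 0 °C: 151×2.09×(0 − (-5.72)) = 1805.2; latent heat to melt: 151×334 = 50434; meltwater 0→T: 151×4.18×T = 631.18 T; milk cools: 848×3.93×(T − 47.2) = 3332.6(T − 47.2)
3963.8 T = 157301 − 52239 = 105061
T ≈ 26.51 °C (positive, so assuming full melt was valid).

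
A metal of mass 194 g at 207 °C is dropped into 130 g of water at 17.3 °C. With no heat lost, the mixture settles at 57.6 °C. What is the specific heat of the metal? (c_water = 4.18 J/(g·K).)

Energy conservation, ΣQ = 0:
194×c×(57.6 − 207) + 130×4.18×(57.6 − 17.3) = 0
-28984 c = -21899
c = -21899/-28984 ≈ 0.7556 J/(g·K)

c ≈ 0.756 J/(g·K)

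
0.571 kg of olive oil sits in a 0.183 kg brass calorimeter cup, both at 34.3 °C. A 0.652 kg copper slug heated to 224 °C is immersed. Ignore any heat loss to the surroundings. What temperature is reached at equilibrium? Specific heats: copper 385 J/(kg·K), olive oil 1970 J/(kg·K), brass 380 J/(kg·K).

Net heat exchanged in the isolated system is zero:
0.652·385·(T − 224) + 0.571·1970·(T − 34.3) + 0.183·380·(T − 34.3) = 0
251.02(T − 224) + 1124.9(T − 34.3) + 69.54(T − 34.3) = 0
1445.4 T = 97197
T = 97197/1445.4 ≈ 67.24 °C

T_f ≈ 67.2 °C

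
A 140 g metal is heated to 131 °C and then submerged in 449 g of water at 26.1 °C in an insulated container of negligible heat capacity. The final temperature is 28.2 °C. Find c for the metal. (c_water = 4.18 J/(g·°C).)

Heat gained plus heat lost sum to zero:
140×c×(28.2 − 131) + 449×4.18×(28.2 − 26.1) = 0
-14392 c = -3941.3
c = -3941.3/-14392 ≈ 0.2739 J/(g·°C)

c ≈ 0.274 J/(g·°C)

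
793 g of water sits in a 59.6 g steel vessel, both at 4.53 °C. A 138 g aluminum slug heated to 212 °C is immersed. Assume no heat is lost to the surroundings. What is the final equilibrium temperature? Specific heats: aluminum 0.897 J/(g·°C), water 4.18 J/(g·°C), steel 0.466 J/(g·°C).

T_f ≈ 11.9 °C

Let T be the final temperature. ΣQ_i = 0:
138·0.897·(T − 212) + 793·4.18·(T − 4.53) + 59.6·0.466·(T − 4.53) = 0
(123.79 + 3314.7 + 27.77) T = 123.79·212 + 3314.7·4.53 + 27.77·4.53
T = 41384 / 3466.3 = 11.9 °C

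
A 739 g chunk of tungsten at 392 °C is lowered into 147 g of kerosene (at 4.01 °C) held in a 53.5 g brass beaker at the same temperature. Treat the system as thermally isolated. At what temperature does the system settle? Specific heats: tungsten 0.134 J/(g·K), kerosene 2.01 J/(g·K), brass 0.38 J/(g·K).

T_f ≈ 96.6 °C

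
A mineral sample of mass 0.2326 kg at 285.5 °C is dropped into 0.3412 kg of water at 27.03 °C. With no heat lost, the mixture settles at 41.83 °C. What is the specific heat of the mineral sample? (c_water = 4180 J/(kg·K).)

Net heat exchanged in the isolated system is zero:
0.2326·c·(41.83 − 285.5) + 0.3412·4180·(41.83 − 27.03) = 0
-56.68 c = -21108
c = -21108/-56.68 ≈ 372.4 J/(kg·K)

c ≈ 372 J/(kg·K)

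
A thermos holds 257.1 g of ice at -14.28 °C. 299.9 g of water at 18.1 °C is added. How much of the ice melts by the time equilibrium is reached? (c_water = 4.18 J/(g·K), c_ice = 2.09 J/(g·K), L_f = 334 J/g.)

m_melted ≈ 45 g

Heat available from the water dropping to 0 °C: 299.9×4.18×18.1 = 22690 J.
Of that, 257.1×2.09×14.28 = 7673.2 J goes to bring the ice to 0 °C, leaving 15017 J.
Melting all 257.1 g of ice would need 257.1×334 = 85871 J.
Since 15017 < 85871 J, not all the ice melts; equilibrium is at 0 °C.
m_melt = 15017 / L_f = 44.96 g.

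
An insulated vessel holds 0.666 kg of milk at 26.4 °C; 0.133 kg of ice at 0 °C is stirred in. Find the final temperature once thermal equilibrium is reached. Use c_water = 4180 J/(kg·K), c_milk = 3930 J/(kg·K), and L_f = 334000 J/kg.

Heat gained plus heat lost sum to zero:
fusion: m_ice L_f = 0.133×334000 = 44422; meltwater 0→T: 0.133×4180×T = 555.94 T; milk cools: 0.666×3930×(T − 26.4) = 2617.4(T − 26.4)
3173.3 T = 69099 − 44422 = 24677
T ≈ 7.78 °C — above 0 °C, consistent with complete melting.

T_f ≈ 7.8 °C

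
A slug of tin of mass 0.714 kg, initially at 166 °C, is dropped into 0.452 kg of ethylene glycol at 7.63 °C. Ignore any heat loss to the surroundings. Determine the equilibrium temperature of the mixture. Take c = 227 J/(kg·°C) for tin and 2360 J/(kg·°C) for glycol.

T_f ≈ 28.5 °C

With ΣQ=0 the equilibrium temperature is the m·c-weighted mean:
T_f = (162.08×166 + 1066.7×7.63) / (162.08 + 1066.7)
    = 35044 / 1228.8 ≈ 28.52 °C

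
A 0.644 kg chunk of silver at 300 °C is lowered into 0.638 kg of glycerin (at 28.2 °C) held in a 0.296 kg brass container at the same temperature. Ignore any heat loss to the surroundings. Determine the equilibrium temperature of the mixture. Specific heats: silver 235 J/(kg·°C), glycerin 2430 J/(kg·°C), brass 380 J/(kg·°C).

Let T be the final temperature. ΣQ_i = 0:
0.644×235×(T − 300) + 0.638×2430×(T − 28.2) + 0.296×380×(T − 28.2) = 0
151.34(T − 300) + 1550.3(T − 28.2) + 112.48(T − 28.2) = 0
(151.34 + 1550.3 + 112.48) T = 151.34×300 + 1550.3×28.2 + 112.48×28.2
T = 92294 / 1814.2 = 50.9 °C

T_f ≈ 50.9 °C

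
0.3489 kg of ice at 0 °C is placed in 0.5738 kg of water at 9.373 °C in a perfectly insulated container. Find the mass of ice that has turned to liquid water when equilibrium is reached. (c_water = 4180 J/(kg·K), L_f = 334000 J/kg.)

Cooling the water to 0 °C releases 0.5738·4180·9.373 = 22481 J.
Melting all 0.3489 kg of ice would need 0.3489·334000 = 116533 J.
Since 22481 < 116533 J, not all the ice melts; equilibrium is at 0 °C.
m_melted·334000 = 22481  ⇒  m_melted ≈ 0.06731 kg.

m_melted ≈ 0.0673 kg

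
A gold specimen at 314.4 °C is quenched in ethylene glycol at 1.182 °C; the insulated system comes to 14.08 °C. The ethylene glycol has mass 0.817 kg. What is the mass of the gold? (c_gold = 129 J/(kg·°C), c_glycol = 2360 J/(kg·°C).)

m ≈ 0.642 kg

Let T be the final temperature. ΣQ_i = 0:
m×129×(14.08 − 314.4) + 0.817×2360×(14.08 − 1.182) = 0
-38741 m = -24869
m = -24869/-38741 ≈ 0.6419 kg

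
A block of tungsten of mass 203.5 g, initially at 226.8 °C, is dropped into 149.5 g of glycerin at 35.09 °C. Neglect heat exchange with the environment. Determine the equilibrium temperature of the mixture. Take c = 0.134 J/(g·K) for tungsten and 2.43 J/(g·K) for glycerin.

T_f ≈ 48.5 °C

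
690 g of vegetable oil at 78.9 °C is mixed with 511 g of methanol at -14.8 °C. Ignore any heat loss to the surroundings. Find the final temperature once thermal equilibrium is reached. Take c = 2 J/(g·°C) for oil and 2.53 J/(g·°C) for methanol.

T_f ≈ 33.6 °C

|Q_oil| = |Q_methanol|:
690*2*(78.9 − T) = 511*2.53*(T − (-14.8))
1380(78.9 − T) = 1292.8(T − (-14.8))
2672.8 T = 89748  ⇒  T ≈ 33.58 °C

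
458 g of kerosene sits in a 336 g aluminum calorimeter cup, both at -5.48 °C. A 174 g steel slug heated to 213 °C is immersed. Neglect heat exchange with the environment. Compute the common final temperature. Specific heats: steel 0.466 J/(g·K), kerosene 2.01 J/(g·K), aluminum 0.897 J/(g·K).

Let T be the final temperature. ΣQ_i = 0:
174*0.466*(T − 213) + 458*2.01*(T − (-5.48)) + 336*0.897*(T − (-5.48)) = 0
81.08(T − 213) + 920.58(T − (-5.48)) + 301.39(T − (-5.48)) = 0
(81.08 + 920.58 + 301.39) T = 81.08*213 + 920.58*(-5.48) + 301.39*(-5.48)
T = 10574/1303.1 ≈ 8.12 °C

T_f ≈ 8.1 °C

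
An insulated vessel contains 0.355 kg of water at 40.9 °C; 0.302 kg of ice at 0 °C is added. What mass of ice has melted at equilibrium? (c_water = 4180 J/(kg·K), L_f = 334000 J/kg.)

m_melted ≈ 0.182 kg

Heat available from the water dropping to 0 °C: 0.355×4180×40.9 = 60692 J.
To melt every bit of ice: 0.302×334000 = 100868 J.
60692 J < 100868 J, so only part of the ice melts and the system sits at 0 °C.
Mass melted = 60692/334000 ≈ 0.1817 kg.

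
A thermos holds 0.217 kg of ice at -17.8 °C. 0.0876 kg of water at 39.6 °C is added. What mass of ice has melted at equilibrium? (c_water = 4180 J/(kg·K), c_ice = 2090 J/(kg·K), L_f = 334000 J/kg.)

Water can give up m c ΔT = 0.0876·4180·39.6 = 14500 J before reaching 0 °C.
Of that, 0.217·2090·17.8 = 8072.8 J goes to bring the ice to 0 °C, leaving 6427.4 J.
Melting all 0.217 kg of ice would need 0.217·334000 = 72478 J.
6427.4 J < 72478 J, so only part of the ice melts and the system sits at 0 °C.
m_melted·334000 = 6427.4  ⇒  m_melted ≈ 0.01924 kg.

m_melted ≈ 0.0192 kg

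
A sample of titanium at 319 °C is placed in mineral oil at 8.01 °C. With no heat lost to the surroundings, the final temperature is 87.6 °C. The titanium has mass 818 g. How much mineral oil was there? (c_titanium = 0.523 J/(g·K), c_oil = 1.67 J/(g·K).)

Taking heat into each body as positive, Σ m c ΔT = 0:
818·0.523·(87.6 − 319) + m·1.67·(87.6 − 8.01) = 0
132.92 m = 98996
m = 98996/132.92 ≈ 744.8 g

m ≈ 745 g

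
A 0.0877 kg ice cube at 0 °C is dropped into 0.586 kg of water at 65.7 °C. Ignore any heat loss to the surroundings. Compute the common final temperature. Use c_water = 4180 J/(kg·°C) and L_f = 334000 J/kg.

T_f ≈ 46.7 °C

Sum of m c ΔT and latent-heat terms is zero:
fusion: m_ice L_f = 0.0877×334000 = 29292; meltwater 0→T: 0.0877×4180×T = 366.59 T; water: 2449.5(T − 65.7)
2816.1 T = 160931 − 29292 = 131639
T ≈ 46.75 °C — above 0 °C, consistent with complete melting.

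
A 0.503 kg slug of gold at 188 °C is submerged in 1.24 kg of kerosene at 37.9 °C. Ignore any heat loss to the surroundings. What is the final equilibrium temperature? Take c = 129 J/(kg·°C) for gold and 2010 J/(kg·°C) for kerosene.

T_f ≈ 41.7 °C

Heat lost by the gold equals heat gained by the kerosene:
0.503×129×(188 − T) = 1.24×2010×(T − 37.9)
64.89(188 − T) = 2492.4(T − 37.9)
2557.3 T = 106661  ⇒  T ≈ 41.71 °C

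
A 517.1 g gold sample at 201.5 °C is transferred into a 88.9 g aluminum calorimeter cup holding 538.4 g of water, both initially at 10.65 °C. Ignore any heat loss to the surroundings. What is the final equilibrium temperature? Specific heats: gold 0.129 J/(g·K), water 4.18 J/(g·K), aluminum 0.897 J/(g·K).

T_f ≈ 16.0 °C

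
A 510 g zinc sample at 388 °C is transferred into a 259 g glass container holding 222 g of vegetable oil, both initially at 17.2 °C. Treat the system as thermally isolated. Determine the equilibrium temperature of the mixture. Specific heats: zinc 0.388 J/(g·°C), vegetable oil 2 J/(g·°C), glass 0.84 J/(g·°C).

Conservation of energy gives ΣQ = 0:
510*0.388*(T − 388) + 222*2*(T − 17.2) + 259*0.84*(T − 17.2) = 0
197.88(T − 388) + 444(T − 17.2) + 217.56(T − 17.2) = 0
(197.88 + 444 + 217.56) T = 197.88*388 + 444*17.2 + 217.56*17.2
T = 88156/859.44 ≈ 102.57 °C

T_f ≈ 102.6 °C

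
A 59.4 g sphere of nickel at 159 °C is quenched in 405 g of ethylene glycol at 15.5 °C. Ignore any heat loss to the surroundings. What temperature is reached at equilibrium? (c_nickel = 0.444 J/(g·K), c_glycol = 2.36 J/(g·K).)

T_f = Σ m_i c_i T_i / Σ m_i c_i:
T_f = (26.37×159 + 955.8×15.5) / (26.37 + 955.8)
    = 19008 / 982.17 ≈ 19.35 °C

T_f ≈ 19.4 °C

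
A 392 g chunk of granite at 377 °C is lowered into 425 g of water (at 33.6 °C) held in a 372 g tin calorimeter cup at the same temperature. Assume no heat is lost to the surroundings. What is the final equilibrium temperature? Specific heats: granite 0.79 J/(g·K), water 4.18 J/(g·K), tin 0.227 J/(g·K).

T_f ≈ 82.6 °C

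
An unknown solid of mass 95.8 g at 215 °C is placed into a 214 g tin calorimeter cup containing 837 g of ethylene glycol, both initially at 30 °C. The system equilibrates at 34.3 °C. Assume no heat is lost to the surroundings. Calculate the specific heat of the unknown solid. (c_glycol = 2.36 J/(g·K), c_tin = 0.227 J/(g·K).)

c ≈ 0.503 J/(g·K)

Conservation of energy gives ΣQ = 0:
95.8·c·(34.3 − 215) + 837·2.36·(34.3 − 30) + 214·0.227·(34.3 − 30) = 0
-17311 c = -8702.8
c = -8702.8/-17311 ≈ 0.5027 J/(g·K)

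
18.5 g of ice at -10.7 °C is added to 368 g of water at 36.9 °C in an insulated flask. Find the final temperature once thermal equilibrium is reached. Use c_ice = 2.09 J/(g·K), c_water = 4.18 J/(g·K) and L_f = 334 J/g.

Energy conservation, ΣQ = 0:
warm ice to 0 °C: 18.5·2.09·(0 − (-10.7)) = 413.72; latent heat to melt: 18.5·334 = 6179; meltwater 0→T: 18.5·4.18·T = 77.33 T; water cools: 368·4.18·(T − 36.9) = 1538.2(T − 36.9)
1615.6 T = 56761 − 6592.7 = 50168
T ≈ 31.05 °C — above 0 °C, consistent with complete melting.

T_f ≈ 31.1 °C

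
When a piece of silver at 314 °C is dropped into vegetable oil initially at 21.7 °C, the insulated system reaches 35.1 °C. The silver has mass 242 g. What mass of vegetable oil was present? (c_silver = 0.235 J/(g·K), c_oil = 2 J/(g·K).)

m ≈ 592 g

Conservation of energy gives ΣQ = 0:
242×0.235×(35.1 − 314) + m×2×(35.1 − 21.7) = 0
26.8 m = 15861
m = 15861/26.8 ≈ 591.8 g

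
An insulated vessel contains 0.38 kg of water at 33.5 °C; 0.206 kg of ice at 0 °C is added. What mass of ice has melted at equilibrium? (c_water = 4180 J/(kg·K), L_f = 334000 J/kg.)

m_melted ≈ 0.159 kg

Water can give up m c ΔT = 0.38×4180×33.5 = 53211 J before reaching 0 °C.
Melting all 0.206 kg of ice would need 0.206×334000 = 68804 J.
Since 53211 < 68804 J, not all the ice melts; equilibrium is at 0 °C.
m_melted×334000 = 53211  ⇒  m_melted ≈ 0.1593 kg.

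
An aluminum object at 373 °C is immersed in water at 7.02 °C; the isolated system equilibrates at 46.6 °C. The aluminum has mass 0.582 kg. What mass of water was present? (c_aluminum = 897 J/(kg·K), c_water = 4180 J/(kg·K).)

m ≈ 1.03 kg

Heat lost by the aluminum = heat gained by the water:
0.582·897·(373 − 46.6) = m·4180·(46.6 − 7.02)
165444 m = 170398  ⇒  m ≈ 1.03 kg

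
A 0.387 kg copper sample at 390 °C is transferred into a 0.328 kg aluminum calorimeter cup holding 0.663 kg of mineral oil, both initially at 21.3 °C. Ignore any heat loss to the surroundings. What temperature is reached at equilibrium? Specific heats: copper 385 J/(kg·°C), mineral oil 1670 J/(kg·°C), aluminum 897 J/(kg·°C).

T_f ≈ 56.7 °C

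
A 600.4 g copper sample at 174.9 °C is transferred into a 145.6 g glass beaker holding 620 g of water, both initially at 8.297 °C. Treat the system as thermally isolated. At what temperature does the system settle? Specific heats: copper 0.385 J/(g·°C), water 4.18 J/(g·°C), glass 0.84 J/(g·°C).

T_f ≈ 21.4 °C

Net heat exchanged in the isolated system is zero:
600.4*0.385*(T − 174.9) + 620*4.18*(T − 8.297) + 145.6*0.84*(T − 8.297) = 0
231.15(T − 174.9) + 2591.6(T − 8.297) + 122.3(T − 8.297) = 0
(231.15 + 2591.6 + 122.3) T = 231.15*174.9 + 2591.6*8.297 + 122.3*8.297
T = 62946 / 2945.1 = 21.4 °C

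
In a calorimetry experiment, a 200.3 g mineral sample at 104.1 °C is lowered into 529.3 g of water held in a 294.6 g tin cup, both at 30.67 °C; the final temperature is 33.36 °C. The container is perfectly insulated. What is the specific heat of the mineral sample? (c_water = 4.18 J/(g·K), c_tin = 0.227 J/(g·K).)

c ≈ 0.433 J/(g·K)

Heat gained plus heat lost sum to zero:
200.3·c·(33.36 − 104.1) + 529.3·4.18·(33.36 − 30.67) + 294.6·0.227·(33.36 − 30.67) = 0
-14169 c = -6131.4
c = -6131.4/-14169 ≈ 0.4327 J/(g·K)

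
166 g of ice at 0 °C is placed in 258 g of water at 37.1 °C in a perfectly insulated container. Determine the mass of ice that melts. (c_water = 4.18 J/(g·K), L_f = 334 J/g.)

m_melted ≈ 120 g

Heat available from the water dropping to 0 °C: 258×4.18×37.1 = 40010 J.
Fully melting the ice requires m_ice L_f = 166×334 = 55444 J.
That's not enough to melt it all — equilibrium is at 0 °C with ice remaining.
m_melt = 40010 / L_f = 119.8 g.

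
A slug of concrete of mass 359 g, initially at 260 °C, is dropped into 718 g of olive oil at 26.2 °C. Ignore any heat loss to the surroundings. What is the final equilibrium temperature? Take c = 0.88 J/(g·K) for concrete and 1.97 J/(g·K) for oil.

T_f ≈ 68.9 °C

Let T be the final temperature. ΣQ_i = 0:
359·0.88·(T − 260) + 718·1.97·(T − 26.2) = 0
315.92(T − 260) + 1414.5(T − 26.2) = 0
1730.4 T = 119198
T = 119198/1730.4 ≈ 68.89 °C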